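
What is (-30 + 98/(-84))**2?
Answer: 34969/36 ≈ 971.36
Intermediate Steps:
(-30 + 98/(-84))**2 = (-30 + 98*(-1/84))**2 = (-30 - 7/6)**2 = (-187/6)**2 = 34969/36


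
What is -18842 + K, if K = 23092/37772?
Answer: -177919233/9443 ≈ -18841.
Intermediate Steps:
K = 5773/9443 (K = 23092*(1/37772) = 5773/9443 ≈ 0.61135)
-18842 + K = -18842 + 5773/9443 = -177919233/9443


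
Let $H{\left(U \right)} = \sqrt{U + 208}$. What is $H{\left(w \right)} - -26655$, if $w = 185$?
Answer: $26655 + \sqrt{393} \approx 26675.0$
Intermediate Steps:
$H{\left(U \right)} = \sqrt{208 + U}$
$H{\left(w \right)} - -26655 = \sqrt{208 + 185} - -26655 = \sqrt{393} + 26655 = 26655 + \sqrt{393}$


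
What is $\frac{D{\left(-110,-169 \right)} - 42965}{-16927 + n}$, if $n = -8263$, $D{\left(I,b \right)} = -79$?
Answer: $\frac{21522}{12595} \approx 1.7088$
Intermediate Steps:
$\frac{D{\left(-110,-169 \right)} - 42965}{-16927 + n} = \frac{-79 - 42965}{-16927 - 8263} = - \frac{43044}{-25190} = \left(-43044\right) \left(- \frac{1}{25190}\right) = \frac{21522}{12595}$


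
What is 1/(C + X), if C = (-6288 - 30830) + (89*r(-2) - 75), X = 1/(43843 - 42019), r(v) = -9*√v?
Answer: -123740216544/4606538988338113 + 2664907776*I*√2/4606538988338113 ≈ -2.6862e-5 + 8.1813e-7*I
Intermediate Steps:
X = 1/1824 ≈ 0.00054825
C = -37193 - 801*I*√2 (C = (-6288 - 30830) + (89*(-9*I*√2) - 75) = -37118 + (89*(-9*I*√2) - 75) = -37118 + (-801*I*√2 - 75) = -37118 + (-75 - 801*I*√2) = -37193 - 801*I*√2 ≈ -37193.0 - 1132.8*I)
1/(C + X) = 1/((-37193 - 801*I*√2) + 1/1824) = 1/(-67840031/1824 - 801*I*√2)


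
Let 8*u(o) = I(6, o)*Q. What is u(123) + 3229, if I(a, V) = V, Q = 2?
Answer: 13039/4 ≈ 3259.8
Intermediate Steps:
u(o) = o/4 (u(o) = (o*2)/8 = (2*o)/8 = o/4)
u(123) + 3229 = (1/4)*123 + 3229 = 123/4 + 3229 = 13039/4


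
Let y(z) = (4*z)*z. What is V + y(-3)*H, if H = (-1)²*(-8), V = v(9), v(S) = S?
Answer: -279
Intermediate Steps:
V = 9
y(z) = 4*z²
H = -8 (H = 1*(-8) = -8)
V + y(-3)*H = 9 + (4*(-3)²)*(-8) = 9 + (4*9)*(-8) = 9 + 36*(-8) = 9 - 288 = -279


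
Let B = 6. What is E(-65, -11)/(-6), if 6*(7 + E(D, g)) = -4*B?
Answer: 11/6 ≈ 1.8333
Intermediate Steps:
E(D, g) = -11 (E(D, g) = -7 + (-4*6)/6 = -7 + (1/6)*(-24) = -7 - 4 = -11)
E(-65, -11)/(-6) = -11/(-6) = -11*(-1/6) = 11/6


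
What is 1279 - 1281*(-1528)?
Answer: 1958647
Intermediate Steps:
1279 - 1281*(-1528) = 1279 + 1957368 = 1958647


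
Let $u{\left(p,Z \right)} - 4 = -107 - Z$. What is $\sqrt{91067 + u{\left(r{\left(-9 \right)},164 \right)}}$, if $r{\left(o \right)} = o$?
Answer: $20 \sqrt{227} \approx 301.33$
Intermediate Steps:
$u{\left(p,Z \right)} = -103 - Z$ ($u{\left(p,Z \right)} = 4 - \left(107 + Z\right) = -103 - Z$)
$\sqrt{91067 + u{\left(r{\left(-9 \right)},164 \right)}} = \sqrt{91067 - 267} = \sqrt{90800} = 20 \sqrt{227}$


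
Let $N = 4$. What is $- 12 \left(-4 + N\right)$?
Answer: $0$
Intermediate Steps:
$- 12 \left(-4 + N\right) = - 12 \left(-4 + 4\right) = \left(-12\right) 0 = 0$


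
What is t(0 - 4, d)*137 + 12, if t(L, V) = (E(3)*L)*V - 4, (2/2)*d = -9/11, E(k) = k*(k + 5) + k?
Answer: 127268/11 ≈ 11570.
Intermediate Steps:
E(k) = k + k*(5 + k) (E(k) = k*(5 + k) + k = k + k*(5 + k))
d = -9/11 ≈ -0.81818
t(L, V) = -4 + 27*L*V (t(L, V) = ((3*(6 + 3))*L)*V - 4 = ((3*9)*L)*V - 4 = (27*L)*V - 4 = 27*L*V - 4 = -4 + 27*L*V)
t(0 - 4, d)*137 + 12 = (-4 + 27*(0 - 4)*(-9/11))*137 + 12 = (-4 + 27*(-4)*(-9/11))*137 + 12 = (-4 + 972/11)*137 + 12 = (928/11)*137 + 12 = 127136/11 + 12 = 127268/11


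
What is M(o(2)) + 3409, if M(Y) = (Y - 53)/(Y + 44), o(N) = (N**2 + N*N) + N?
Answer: 184043/54 ≈ 3408.2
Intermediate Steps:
o(N) = N + 2*N**2 (o(N) = (N**2 + N**2) + N = 2*N**2 + N = N + 2*N**2)
M(Y) = (-53 + Y)/(44 + Y)
M(o(2)) + 3409 = (-53 + 2*(1 + 2*2))/(44 + 2*(1 + 2*2)) + 3409 = (-53 + 2*(1 + 4))/(44 + 2*(1 + 4)) + 3409 = (-53 + 2*5)/(44 + 2*5) + 3409 = (-53 + 10)/(44 + 10) + 3409 = -43/54 + 3409 = 184043/54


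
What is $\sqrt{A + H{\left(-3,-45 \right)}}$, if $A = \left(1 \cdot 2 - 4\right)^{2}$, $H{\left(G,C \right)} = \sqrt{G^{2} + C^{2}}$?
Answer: $\sqrt{4 + 3 \sqrt{226}} \approx 7.0071$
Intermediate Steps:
$H{\left(G,C \right)} = \sqrt{C^{2} + G^{2}}$
$A = 4$ ($A = \left(2 - 4\right)^{2} = \left(-2\right)^{2} = 4$)
$\sqrt{A + H{\left(-3,-45 \right)}} = \sqrt{4 + \sqrt{\left(-45\right)^{2} + \left(-3\right)^{2}}} = \sqrt{4 + \sqrt{2025 + 9}} = \sqrt{4 + \sqrt{2034}} = \sqrt{4 + 3 \sqrt{226}}$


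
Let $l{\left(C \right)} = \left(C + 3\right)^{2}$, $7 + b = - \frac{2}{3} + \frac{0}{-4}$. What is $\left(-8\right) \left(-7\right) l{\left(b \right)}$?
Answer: $\frac{10976}{9} \approx 1219.6$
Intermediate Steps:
$b = - \frac{23}{3}$ ($b = -7 + \left(- \frac{2}{3} + \frac{0}{-4}\right) = -7 + \left(\left(-2\right) \frac{1}{3} + 0 \left(- \frac{1}{4}\right)\right) = -7 + \left(- \frac{2}{3} + 0\right) = -7 - \frac{2}{3} = - \frac{23}{3} \approx -7.6667$)
$l{\left(C \right)} = \left(3 + C\right)^{2}$
$\left(-8\right) \left(-7\right) l{\left(b \right)} = \left(-8\right) \left(-7\right) \left(3 - \frac{23}{3}\right)^{2} = 56 \left(- \frac{14}{3}\right)^{2} = 56 \cdot \frac{196}{9} = \frac{10976}{9}$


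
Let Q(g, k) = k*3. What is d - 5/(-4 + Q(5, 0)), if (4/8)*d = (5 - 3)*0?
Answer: 5/4 ≈ 1.2500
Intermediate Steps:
Q(g, k) = 3*k
d = 0 (d = 2*((5 - 3)*0) = 2*(2*0) = 2*0 = 0)
d - 5/(-4 + Q(5, 0)) = 0 - 5/(-4 + 3*0) = 0 - 5/(-4 + 0) = 0 - 5/(-4) = 0 - 5*(-¼) = 0 + 5/4 = 5/4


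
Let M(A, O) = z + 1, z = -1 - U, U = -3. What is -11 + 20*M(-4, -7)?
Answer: 49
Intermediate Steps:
z = 2 (z = -1 - 1*(-3) = -1 + 3 = 2)
M(A, O) = 3 (M(A, O) = 2 + 1 = 3)
-11 + 20*M(-4, -7) = -11 + 20*3 = -11 + 60 = 49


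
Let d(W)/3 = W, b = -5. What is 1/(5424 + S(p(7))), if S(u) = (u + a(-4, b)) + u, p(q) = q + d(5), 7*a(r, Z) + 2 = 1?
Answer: 7/38275 ≈ 0.00018289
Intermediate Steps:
d(W) = 3*W
a(r, Z) = -1/7 (a(r, Z) = -2/7 + (1/7)*1 = -2/7 + 1/7 = -1/7)
p(q) = 15 + q (p(q) = q + 3*5 = q + 15 = 15 + q)
S(u) = -1/7 + 2*u (S(u) = (u - 1/7) + u = (-1/7 + u) + u = -1/7 + 2*u)
1/(5424 + S(p(7))) = 1/(5424 + (-1/7 + 2*(15 + 7))) = 1/(5424 + (-1/7 + 2*22)) = 1/(5424 + (-1/7 + 44)) = 1/(5424 + 307/7) = 1/(38275/7) = 7/38275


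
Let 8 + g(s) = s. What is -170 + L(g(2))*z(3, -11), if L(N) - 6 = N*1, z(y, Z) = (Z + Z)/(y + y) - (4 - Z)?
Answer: -170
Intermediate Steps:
g(s) = -8 + s
z(y, Z) = -4 + Z + Z/y (z(y, Z) = (2*Z)/((2*y)) + (-4 + Z) = (2*Z)*(1/(2*y)) + (-4 + Z) = Z/y + (-4 + Z) = -4 + Z + Z/y)
L(N) = 6 + N (L(N) = 6 + N*1 = 6 + N)
-170 + L(g(2))*z(3, -11) = -170 + (6 + (-8 + 2))*(-4 - 11 - 11/3) = -170 + (6 - 6)*(-4 - 11 - 11*1/3) = -170 + 0*(-4 - 11 - 11/3) = -170 + 0*(-56/3) = -170 + 0 = -170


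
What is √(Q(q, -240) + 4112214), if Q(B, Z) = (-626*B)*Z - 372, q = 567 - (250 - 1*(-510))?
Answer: 3*I*√2764942 ≈ 4988.4*I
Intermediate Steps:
q = -193 (q = 567 - (250 + 510) = 567 - 1*760 = 567 - 760 = -193)
Q(B, Z) = -372 - 626*B*Z (Q(B, Z) = -626*B*Z - 372 = -372 - 626*B*Z)
√(Q(q, -240) + 4112214) = √((-372 - 626*(-193)*(-240)) + 4112214) = √((-372 - 28996320) + 4112214) = √(-28996692 + 4112214) = √(-24884478) = 3*I*√2764942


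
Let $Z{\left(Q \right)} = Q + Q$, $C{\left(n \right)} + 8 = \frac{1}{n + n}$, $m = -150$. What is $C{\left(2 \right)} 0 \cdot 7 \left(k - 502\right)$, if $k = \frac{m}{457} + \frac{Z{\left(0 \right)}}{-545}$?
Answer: $0$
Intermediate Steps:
$C{\left(n \right)} = -8 + \frac{1}{2 n}$ ($C{\left(n \right)} = -8 + \frac{1}{n + n} = -8 + \frac{1}{2 n}$)
$Z{\left(Q \right)} = 2 Q$
$k = - \frac{150}{457}$ ($k = - \frac{150}{457} + \frac{2 \cdot 0}{-545} = \left(-150\right) \frac{1}{457} + 0 \left(- \frac{1}{545}\right) = - \frac{150}{457} + 0 = - \frac{150}{457} \approx -0.32823$)
$C{\left(2 \right)} 0 \cdot 7 \left(k - 502\right) = \left(-8 + \frac{1}{2 \cdot 2}\right) 0 \cdot 7 \left(- \frac{150}{457} - 502\right) = \left(-8 + \frac{1}{2} \cdot \frac{1}{2}\right) 0 \cdot 7 \left(- \frac{229564}{457}\right) = \left(-8 + \frac{1}{4}\right) 0 \cdot 7 \left(- \frac{229564}{457}\right) = \left(- \frac{31}{4}\right) 0 \cdot 7 \left(- \frac{229564}{457}\right) = 0 \cdot 7 \left(- \frac{229564}{457}\right) = 0 \left(- \frac{229564}{457}\right) = 0$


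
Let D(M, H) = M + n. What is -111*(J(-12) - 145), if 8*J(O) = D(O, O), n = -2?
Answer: 65157/4 ≈ 16289.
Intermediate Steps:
D(M, H) = -2 + M (D(M, H) = M - 2 = -2 + M)
J(O) = -¼ + O/8 (J(O) = (-2 + O)/8 = -¼ + O/8)
-111*(J(-12) - 145) = -111*((-¼ + (⅛)*(-12)) - 145) = -111*((-¼ - 3/2) - 145) = -111*(-7/4 - 145) = -111*(-587/4) = 65157/4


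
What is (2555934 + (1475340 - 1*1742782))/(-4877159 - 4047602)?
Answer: -2288492/8924761 ≈ -0.25642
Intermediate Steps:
(2555934 + (1475340 - 1*1742782))/(-4877159 - 4047602) = (2555934 + (1475340 - 1742782))/(-8924761) = (2555934 - 267442)*(-1/8924761) = 2288492*(-1/8924761) = -2288492/8924761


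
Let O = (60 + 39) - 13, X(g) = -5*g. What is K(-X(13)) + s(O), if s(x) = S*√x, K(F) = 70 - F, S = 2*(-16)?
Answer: 5 - 32*√86 ≈ -291.76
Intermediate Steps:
S = -32
O = 86 (O = 99 - 13 = 86)
s(x) = -32*√x
K(-X(13)) + s(O) = (70 - (-1)*(-5*13)) - 32*√86 = (70 - (-1)*(-65)) - 32*√86 = (70 - 1*65) - 32*√86 = (70 - 65) - 32*√86 = 5 - 32*√86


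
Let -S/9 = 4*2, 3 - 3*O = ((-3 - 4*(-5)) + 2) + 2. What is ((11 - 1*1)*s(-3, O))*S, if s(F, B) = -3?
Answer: 2160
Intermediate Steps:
O = -6 (O = 1 - (((-3 - 4*(-5)) + 2) + 2)/3 = 1 - (((-3 + 20) + 2) + 2)/3 = 1 - ((17 + 2) + 2)/3 = 1 - (19 + 2)/3 = 1 - ⅓*21 = 1 - 7 = -6)
S = -72 (S = -36*2 = -9*8 = -72)
((11 - 1*1)*s(-3, O))*S = ((11 - 1*1)*(-3))*(-72) = ((11 - 1)*(-3))*(-72) = (10*(-3))*(-72) = -30*(-72) = 2160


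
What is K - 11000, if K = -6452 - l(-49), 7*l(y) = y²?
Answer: -17795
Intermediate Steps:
l(y) = y²/7
K = -6795 (K = -6452 - (-49)²/7 = -6452 - 2401/7 = -6452 - 1*343 = -6452 - 343 = -6795)
K - 11000 = -6795 - 11000 = -17795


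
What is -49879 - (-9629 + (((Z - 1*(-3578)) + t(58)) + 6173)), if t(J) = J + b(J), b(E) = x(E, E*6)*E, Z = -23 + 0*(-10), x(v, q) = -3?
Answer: -49862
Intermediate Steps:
Z = -23 (Z = -23 + 0 = -23)
b(E) = -3*E
t(J) = -2*J (t(J) = J - 3*J = -2*J)
-49879 - (-9629 + (((Z - 1*(-3578)) + t(58)) + 6173)) = -49879 - (-9629 + (((-23 - 1*(-3578)) - 2*58) + 6173)) = -49879 - (-9629 + (((-23 + 3578) - 116) + 6173)) = -49879 - (-9629 + ((3555 - 116) + 6173)) = -49879 - (-9629 + (3439 + 6173)) = -49879 - (-9629 + 9612) = -49879 - 1*(-17) = -49879 + 17 = -49862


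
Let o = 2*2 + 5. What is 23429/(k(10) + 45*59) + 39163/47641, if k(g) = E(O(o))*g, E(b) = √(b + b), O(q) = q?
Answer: 71987799966/7460818805 - 46858*√2/469815 ≈ 9.5077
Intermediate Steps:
o = 9 (o = 4 + 5 = 9)
E(b) = √2*√b (E(b) = √(2*b) = √2*√b)
k(g) = 3*g*√2 (k(g) = (√2*√9)*g = (√2*3)*g = (3*√2)*g = 3*g*√2)
23429/(k(10) + 45*59) + 39163/47641 = 23429/(3*10*√2 + 45*59) + 39163/47641 = 23429/(30*√2 + 2655) + 39163*(1/47641) = 23429/(2655 + 30*√2) + 39163/47641 = 39163/47641 + 23429/(2655 + 30*√2)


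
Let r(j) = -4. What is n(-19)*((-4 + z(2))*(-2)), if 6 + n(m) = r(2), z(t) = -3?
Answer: -140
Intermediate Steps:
n(m) = -10 (n(m) = -6 - 4 = -10)
n(-19)*((-4 + z(2))*(-2)) = -10*(-4 - 3)*(-2) = -(-70)*(-2) = -10*14 = -140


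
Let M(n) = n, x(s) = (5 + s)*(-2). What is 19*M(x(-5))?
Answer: 0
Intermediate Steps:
x(s) = -10 - 2*s
19*M(x(-5)) = 19*(-10 - 2*(-5)) = 19*(-10 + 10) = 19*0 = 0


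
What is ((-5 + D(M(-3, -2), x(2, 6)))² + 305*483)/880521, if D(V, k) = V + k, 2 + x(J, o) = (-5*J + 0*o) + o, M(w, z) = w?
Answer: 147511/880521 ≈ 0.16753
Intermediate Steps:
x(J, o) = -2 + o - 5*J (x(J, o) = -2 + ((-5*J + 0*o) + o) = -2 + ((-5*J + 0) + o) = -2 + (-5*J + o) = -2 + (o - 5*J) = -2 + o - 5*J)
((-5 + D(M(-3, -2), x(2, 6)))² + 305*483)/880521 = ((-5 + (-3 + (-2 + 6 - 5*2)))² + 305*483)/880521 = ((-5 + (-3 + (-2 + 6 - 10)))² + 147315)*(1/880521) = ((-5 + (-3 - 6))² + 147315)*(1/880521) = ((-5 - 9)² + 147315)*(1/880521) = ((-14)² + 147315)*(1/880521) = (196 + 147315)*(1/880521) = 147511*(1/880521) = 147511/880521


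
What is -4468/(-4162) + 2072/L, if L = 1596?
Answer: 281332/118617 ≈ 2.3718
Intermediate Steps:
-4468/(-4162) + 2072/L = -4468/(-4162) + 2072/1596 = -4468*(-1/4162) + 2072*(1/1596) = 2234/2081 + 74/57 = 281332/118617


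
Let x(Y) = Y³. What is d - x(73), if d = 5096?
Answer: -383921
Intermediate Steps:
d - x(73) = 5096 - 1*73³ = 5096 - 1*389017 = 5096 - 389017 = -383921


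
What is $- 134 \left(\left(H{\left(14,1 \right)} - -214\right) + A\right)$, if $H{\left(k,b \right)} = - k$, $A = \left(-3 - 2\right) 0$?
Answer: $-26800$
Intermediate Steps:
$A = 0$ ($A = \left(-5\right) 0 = 0$)
$- 134 \left(\left(H{\left(14,1 \right)} - -214\right) + A\right) = - 134 \left(\left(\left(-1\right) 14 - -214\right) + 0\right) = - 134 \left(\left(-14 + 214\right) + 0\right) = - 134 \left(200 + 0\right) = \left(-134\right) 200 = -26800$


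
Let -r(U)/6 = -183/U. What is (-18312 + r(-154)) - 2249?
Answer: -1583746/77 ≈ -20568.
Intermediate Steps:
r(U) = 1098/U (r(U) = -(-1098)/U = 1098/U)
(-18312 + r(-154)) - 2249 = (-18312 + 1098/(-154)) - 2249 = (-18312 + 1098*(-1/154)) - 2249 = (-18312 - 549/77) - 2249 = -1410573/77 - 2249 = -1583746/77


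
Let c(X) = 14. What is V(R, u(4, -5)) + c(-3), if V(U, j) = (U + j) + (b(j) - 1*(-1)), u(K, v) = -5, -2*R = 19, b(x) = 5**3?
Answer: 251/2 ≈ 125.50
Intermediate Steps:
b(x) = 125
R = -19/2 (R = -1/2*19 = -19/2 ≈ -9.5000)
V(U, j) = 126 + U + j (V(U, j) = (U + j) + (125 - 1*(-1)) = (U + j) + (125 + 1) = (U + j) + 126 = 126 + U + j)
V(R, u(4, -5)) + c(-3) = (126 - 19/2 - 5) + 14 = 223/2 + 14 = 251/2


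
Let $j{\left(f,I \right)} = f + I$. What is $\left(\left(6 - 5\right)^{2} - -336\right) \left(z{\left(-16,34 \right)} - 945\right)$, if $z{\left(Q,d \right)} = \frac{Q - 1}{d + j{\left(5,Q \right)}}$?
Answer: $- \frac{7330424}{23} \approx -3.1871 \cdot 10^{5}$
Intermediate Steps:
$j{\left(f,I \right)} = I + f$
$z{\left(Q,d \right)} = \frac{-1 + Q}{5 + Q + d}$ ($z{\left(Q,d \right)} = \frac{Q - 1}{d + \left(Q + 5\right)} = \frac{-1 + Q}{d + \left(5 + Q\right)} = \frac{-1 + Q}{5 + Q + d}$)
$\left(\left(6 - 5\right)^{2} - -336\right) \left(z{\left(-16,34 \right)} - 945\right) = \left(\left(6 - 5\right)^{2} - -336\right) \left(\frac{-1 - 16}{5 - 16 + 34} - 945\right) = \left(1^{2} + 336\right) \left(\frac{1}{23} \left(-17\right) - 945\right) = \left(1 + 336\right) \left(\frac{1}{23} \left(-17\right) - 945\right) = 337 \left(- \frac{17}{23} - 945\right) = 337 \left(- \frac{21752}{23}\right) = - \frac{7330424}{23}$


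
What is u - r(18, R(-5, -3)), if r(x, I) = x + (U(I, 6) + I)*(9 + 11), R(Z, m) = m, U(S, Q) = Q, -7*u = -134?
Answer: -412/7 ≈ -58.857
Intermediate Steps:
u = 134/7 (u = -⅐*(-134) = 134/7 ≈ 19.143)
r(x, I) = 120 + x + 20*I (r(x, I) = x + (6 + I)*(9 + 11) = x + (6 + I)*20 = x + (120 + 20*I) = 120 + x + 20*I)
u - r(18, R(-5, -3)) = 134/7 - (120 + 18 + 20*(-3)) = 134/7 - (120 + 18 - 60) = 134/7 - 1*78 = 134/7 - 78 = -412/7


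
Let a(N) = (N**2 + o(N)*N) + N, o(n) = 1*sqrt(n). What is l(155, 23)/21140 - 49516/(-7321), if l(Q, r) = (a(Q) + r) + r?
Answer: 612063393/77382970 + 31*sqrt(155)/4228 ≈ 8.0008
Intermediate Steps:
o(n) = sqrt(n)
a(N) = N + N**2 + N**(3/2) (a(N) = (N**2 + sqrt(N)*N) + N = (N**2 + N**(3/2)) + N = N + N**2 + N**(3/2))
l(Q, r) = 2*r + Q*(1 + Q + sqrt(Q)) (l(Q, r) = (Q*(1 + Q + sqrt(Q)) + r) + r = (r + Q*(1 + Q + sqrt(Q))) + r = 2*r + Q*(1 + Q + sqrt(Q)))
l(155, 23)/21140 - 49516/(-7321) = (2*23 + 155*(1 + 155 + sqrt(155)))/21140 - 49516/(-7321) = (46 + 155*(156 + sqrt(155)))*(1/21140) - 49516*(-1/7321) = (46 + (24180 + 155*sqrt(155)))*(1/21140) + 49516/7321 = (24226 + 155*sqrt(155))*(1/21140) + 49516/7321 = (12113/10570 + 31*sqrt(155)/4228) + 49516/7321 = 612063393/77382970 + 31*sqrt(155)/4228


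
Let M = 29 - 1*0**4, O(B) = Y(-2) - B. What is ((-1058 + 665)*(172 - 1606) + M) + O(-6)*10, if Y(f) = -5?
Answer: 563601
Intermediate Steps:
O(B) = -5 - B
M = 29 (M = 29 - 1*0 = 29 + 0 = 29)
((-1058 + 665)*(172 - 1606) + M) + O(-6)*10 = ((-1058 + 665)*(172 - 1606) + 29) + (-5 - 1*(-6))*10 = (-393*(-1434) + 29) + (-5 + 6)*10 = (563562 + 29) + 1*10 = 563591 + 10 = 563601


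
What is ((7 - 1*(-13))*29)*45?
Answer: 26100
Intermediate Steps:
((7 - 1*(-13))*29)*45 = ((7 + 13)*29)*45 = (20*29)*45 = 580*45 = 26100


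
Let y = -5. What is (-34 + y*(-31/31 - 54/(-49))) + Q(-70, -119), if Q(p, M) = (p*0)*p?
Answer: -1691/49 ≈ -34.510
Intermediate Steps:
Q(p, M) = 0 (Q(p, M) = 0*p = 0)
(-34 + y*(-31/31 - 54/(-49))) + Q(-70, -119) = (-34 - 5*(-31/31 - 54/(-49))) + 0 = (-34 - 5*(-31*1/31 - 54*(-1/49))) + 0 = (-34 - 5*(-1 + 54/49)) + 0 = (-34 - 5*5/49) + 0 = (-34 - 25/49) + 0 = -1691/49 + 0 = -1691/49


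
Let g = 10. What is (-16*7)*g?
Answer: -1120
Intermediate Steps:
(-16*7)*g = -16*7*10 = -112*10 = -1120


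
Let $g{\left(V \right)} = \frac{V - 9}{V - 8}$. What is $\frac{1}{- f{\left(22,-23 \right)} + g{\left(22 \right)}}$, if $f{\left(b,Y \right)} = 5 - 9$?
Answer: $\frac{14}{69} \approx 0.2029$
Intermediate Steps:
$g{\left(V \right)} = \frac{-9 + V}{-8 + V}$
$f{\left(b,Y \right)} = -4$
$\frac{1}{- f{\left(22,-23 \right)} + g{\left(22 \right)}} = \frac{1}{\left(-1\right) \left(-4\right) + \frac{-9 + 22}{-8 + 22}} = \frac{1}{4 + \frac{1}{14} \cdot 13} = \frac{1}{4 + \frac{13}{14}} = \frac{1}{\frac{69}{14}} = \frac{14}{69}$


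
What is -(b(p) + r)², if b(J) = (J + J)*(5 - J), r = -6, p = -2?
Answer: -1156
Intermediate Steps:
b(J) = 2*J*(5 - J) (b(J) = (2*J)*(5 - J) = 2*J*(5 - J))
-(b(p) + r)² = -(2*(-2)*(5 - 1*(-2)) - 6)² = -(2*(-2)*(5 + 2) - 6)² = -(2*(-2)*7 - 6)² = -(-28 - 6)² = -1*(-34)² = -1*1156 = -1156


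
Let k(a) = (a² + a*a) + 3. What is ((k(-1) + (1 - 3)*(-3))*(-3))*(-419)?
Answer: 13827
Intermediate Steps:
k(a) = 3 + 2*a² (k(a) = (a² + a²) + 3 = 2*a² + 3 = 3 + 2*a²)
((k(-1) + (1 - 3)*(-3))*(-3))*(-419) = (((3 + 2*(-1)²) + (1 - 3)*(-3))*(-3))*(-419) = (((3 + 2*1) - 2*(-3))*(-3))*(-419) = (((3 + 2) + 6)*(-3))*(-419) = ((5 + 6)*(-3))*(-419) = (11*(-3))*(-419) = -33*(-419) = 13827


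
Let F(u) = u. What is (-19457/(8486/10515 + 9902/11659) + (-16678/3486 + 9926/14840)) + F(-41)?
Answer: -552999166438083479/46895692189290 ≈ -11792.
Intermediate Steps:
(-19457/(8486/10515 + 9902/11659) + (-16678/3486 + 9926/14840)) + F(-41) = (-19457/(8486/10515 + 9902/11659) + (-16678/3486 + 9926/14840)) - 41 = (-19457/(8486*(1/10515) + 9902*(1/11659)) + (-16678*1/3486 + 9926*(1/14840))) - 41 = (-19457/(8486/10515 + 9902/11659) + (-8339/1743 + 709/1060)) - 41 = (-19457/203057804/122594385 - 7603553/1847580) - 41 = (-19457*122594385/203057804 - 7603553/1847580) - 41 = (-2385318948945/203057804 - 7603553/1847580) - 41 = -551076443058322589/46895692189290 - 41 = -552999166438083479/46895692189290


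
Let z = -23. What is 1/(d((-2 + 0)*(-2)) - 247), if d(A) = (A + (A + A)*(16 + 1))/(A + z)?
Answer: -19/4833 ≈ -0.0039313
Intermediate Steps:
d(A) = 35*A/(-23 + A) (d(A) = (A + (A + A)*(16 + 1))/(A - 23) = (A + (2*A)*17)/(-23 + A) = (A + 34*A)/(-23 + A) = (35*A)/(-23 + A) = 35*A/(-23 + A))
1/(d((-2 + 0)*(-2)) - 247) = 1/(35*((-2 + 0)*(-2))/(-23 + (-2 + 0)*(-2)) - 247) = 1/(35*(-2*(-2))/(-23 - 2*(-2)) - 247) = 1/(35*4/(-23 + 4) - 247) = 1/(35*4/(-19) - 247) = 1/(35*4*(-1/19) - 247) = 1/(-140/19 - 247) = 1/(-4833/19) = -19/4833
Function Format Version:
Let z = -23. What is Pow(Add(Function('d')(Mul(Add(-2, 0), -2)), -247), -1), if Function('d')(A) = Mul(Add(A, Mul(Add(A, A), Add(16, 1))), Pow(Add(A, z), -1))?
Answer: Rational(-19, 4833) ≈ -0.0039313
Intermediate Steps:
Function('d')(A) = Mul(35, A, Pow(Add(-23, A), -1)) (Function('d')(A) = Mul(Add(A, Mul(Add(A, A), Add(16, 1))), Pow(Add(A, -23), -1)) = Mul(Add(A, Mul(Mul(2, A), 17)), Pow(Add(-23, A), -1)) = Mul(Add(A, Mul(34, A)), Pow(Add(-23, A), -1)) = Mul(Mul(35, A), Pow(Add(-23, A), -1)) = Mul(35, A, Pow(Add(-23, A), -1)))
Pow(Add(Function('d')(Mul(Add(-2, 0), -2)), -247), -1) = Pow(Add(Mul(35, Mul(Add(-2, 0), -2), Pow(Add(-23, Mul(Add(-2, 0), -2)), -1)), -247), -1) = Pow(Add(Mul(35, Mul(-2, -2), Pow(Add(-23, Mul(-2, -2)), -1)), -247), -1) = Pow(Add(Mul(35, 4, Pow(Add(-23, 4), -1)), -247), -1) = Pow(Add(Mul(35, 4, Pow(-19, -1)), -247), -1) = Pow(Add(Mul(35, 4, Rational(-1, 19)), -247), -1) = Pow(Add(Rational(-140, 19), -247), -1) = Pow(Rational(-4833, 19), -1) = Rational(-19, 4833)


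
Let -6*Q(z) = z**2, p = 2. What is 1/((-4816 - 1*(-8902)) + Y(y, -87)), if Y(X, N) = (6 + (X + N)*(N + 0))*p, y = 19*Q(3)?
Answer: 1/24195 ≈ 4.1331e-5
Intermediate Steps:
Q(z) = -z**2/6
y = -57/2 (y = 19*(-1/6*3**2) = 19*(-1/6*9) = 19*(-3/2) = -57/2 ≈ -28.500)
Y(X, N) = 12 + 2*N*(N + X) (Y(X, N) = (6 + (X + N)*(N + 0))*2 = (6 + (N + X)*N)*2 = (6 + N*(N + X))*2 = 12 + 2*N*(N + X))
1/((-4816 - 1*(-8902)) + Y(y, -87)) = 1/((-4816 - 1*(-8902)) + (12 + 2*(-87)**2 + 2*(-87)*(-57/2))) = 1/((-4816 + 8902) + (12 + 2*7569 + 4959)) = 1/(4086 + (12 + 15138 + 4959)) = 1/(4086 + 20109) = 1/24195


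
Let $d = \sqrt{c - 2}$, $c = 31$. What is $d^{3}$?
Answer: $29 \sqrt{29} \approx 156.17$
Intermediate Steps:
$d = \sqrt{29}$ ($d = \sqrt{31 - 2} = \sqrt{29} \approx 5.3852$)
$d^{3} = \left(\sqrt{29}\right)^{3} = 29 \sqrt{29}$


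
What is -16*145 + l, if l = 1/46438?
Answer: -107736159/46438 ≈ -2320.0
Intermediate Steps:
l = 1/46438 ≈ 2.1534e-5
-16*145 + l = -16*145 + 1/46438 = -2320 + 1/46438 = -107736159/46438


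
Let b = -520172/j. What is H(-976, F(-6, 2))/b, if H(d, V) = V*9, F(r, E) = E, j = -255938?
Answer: 1151721/130043 ≈ 8.8565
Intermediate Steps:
b = 260086/127969 (b = -520172/(-255938) = -520172*(-1/255938) = 260086/127969 ≈ 2.0324)
H(d, V) = 9*V
H(-976, F(-6, 2))/b = (9*2)/(260086/127969) = 18*(127969/260086) = 1151721/130043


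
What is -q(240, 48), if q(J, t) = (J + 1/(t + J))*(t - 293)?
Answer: 16934645/288 ≈ 58801.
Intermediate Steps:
q(J, t) = (-293 + t)*(J + 1/(J + t)) (q(J, t) = (J + 1/(J + t))*(-293 + t) = (-293 + t)*(J + 1/(J + t)))
-q(240, 48) = -(-293 + 48 - 293*240² + 240*48² + 48*240² - 293*240*48)/(240 + 48) = -(-293 + 48 - 293*57600 + 240*2304 + 48*57600 - 3375360)/288 = -(-293 + 48 - 16876800 + 552960 + 2764800 - 3375360)/288 = -(-16934645)/288 = -1*(-16934645/288) = 16934645/288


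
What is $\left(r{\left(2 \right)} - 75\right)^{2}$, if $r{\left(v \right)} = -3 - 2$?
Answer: $6400$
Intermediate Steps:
$r{\left(v \right)} = -5$ ($r{\left(v \right)} = -3 - 2 = -5$)
$\left(r{\left(2 \right)} - 75\right)^{2} = \left(-5 - 75\right)^{2} = \left(-80\right)^{2} = 6400$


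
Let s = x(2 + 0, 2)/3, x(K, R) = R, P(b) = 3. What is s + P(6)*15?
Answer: 137/3 ≈ 45.667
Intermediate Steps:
s = 2/3 ≈ 0.66667
s + P(6)*15 = 2/3 + 3*15 = 2/3 + 45 = 137/3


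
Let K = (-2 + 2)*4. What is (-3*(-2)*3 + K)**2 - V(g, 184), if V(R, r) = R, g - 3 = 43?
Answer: 278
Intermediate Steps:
g = 46 (g = 3 + 43 = 46)
K = 0 (K = 0*4 = 0)
(-3*(-2)*3 + K)**2 - V(g, 184) = (-3*(-2)*3 + 0)**2 - 1*46 = (6*3 + 0)**2 - 46 = (18 + 0)**2 - 46 = 18**2 - 46 = 324 - 46 = 278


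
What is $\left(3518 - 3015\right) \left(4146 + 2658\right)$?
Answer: $3422412$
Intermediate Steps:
$\left(3518 - 3015\right) \left(4146 + 2658\right) = 503 \cdot 6804 = 3422412$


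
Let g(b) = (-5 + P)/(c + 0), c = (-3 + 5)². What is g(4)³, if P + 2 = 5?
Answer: -⅛ ≈ -0.12500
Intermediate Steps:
P = 3 (P = -2 + 5 = 3)
c = 4 (c = 2² = 4)
g(b) = -½ (g(b) = (-5 + 3)/(4 + 0) = -2/4 = -2*¼ = -½)
g(4)³ = (-½)³ = -⅛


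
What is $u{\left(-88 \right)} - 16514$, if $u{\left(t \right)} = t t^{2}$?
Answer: $-697986$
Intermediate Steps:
$u{\left(t \right)} = t^{3}$
$u{\left(-88 \right)} - 16514 = \left(-88\right)^{3} - 16514 = -681472 - 16514 = -697986$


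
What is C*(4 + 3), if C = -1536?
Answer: -10752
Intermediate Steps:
C*(4 + 3) = -1536*(4 + 3) = -1536*7 = -10752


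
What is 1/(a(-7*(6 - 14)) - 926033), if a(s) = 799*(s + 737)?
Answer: -1/292426 ≈ -3.4197e-6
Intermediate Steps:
a(s) = 588863 + 799*s (a(s) = 799*(737 + s) = 588863 + 799*s)
1/(a(-7*(6 - 14)) - 926033) = 1/((588863 + 799*(-7*(6 - 14))) - 926033) = 1/((588863 + 799*(-7*(-8))) - 926033) = 1/((588863 + 799*56) - 926033) = 1/((588863 + 44744) - 926033) = 1/(633607 - 926033) = 1/(-292426) = -1/292426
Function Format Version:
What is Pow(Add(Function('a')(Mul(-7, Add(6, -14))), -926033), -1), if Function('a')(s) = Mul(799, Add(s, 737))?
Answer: Rational(-1, 292426) ≈ -3.4197e-6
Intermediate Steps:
Function('a')(s) = Add(588863, Mul(799, s)) (Function('a')(s) = Mul(799, Add(737, s)) = Add(588863, Mul(799, s)))
Pow(Add(Function('a')(Mul(-7, Add(6, -14))), -926033), -1) = Pow(Add(Add(588863, Mul(799, Mul(-7, Add(6, -14)))), -926033), -1) = Pow(Add(Add(588863, Mul(799, Mul(-7, -8))), -926033), -1) = Pow(Add(Add(588863, Mul(799, 56)), -926033), -1) = Pow(Add(Add(588863, 44744), -926033), -1) = Pow(Add(633607, -926033), -1) = Pow(-292426, -1) = Rational(-1, 292426)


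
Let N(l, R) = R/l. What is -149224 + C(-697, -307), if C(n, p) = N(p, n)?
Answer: -45811071/307 ≈ -1.4922e+5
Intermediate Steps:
C(n, p) = n/p
-149224 + C(-697, -307) = -149224 - 697/(-307) = -149224 - 697*(-1/307) = -149224 + 697/307 = -45811071/307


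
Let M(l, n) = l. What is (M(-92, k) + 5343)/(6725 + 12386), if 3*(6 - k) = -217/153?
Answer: 5251/19111 ≈ 0.27476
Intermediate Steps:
k = 2971/459 (k = 6 - (-217)/(3*153) = 6 - ⅓*(-217/153) = 6 + 217/459 = 2971/459 ≈ 6.4728)
(M(-92, k) + 5343)/(6725 + 12386) = (-92 + 5343)/(6725 + 12386) = 5251/19111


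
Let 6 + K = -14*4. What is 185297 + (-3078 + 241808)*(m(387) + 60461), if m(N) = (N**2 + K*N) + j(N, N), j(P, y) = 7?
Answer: 44461976687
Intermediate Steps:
K = -62 (K = -6 - 14*4 = -6 - 56 = -62)
m(N) = 7 + N**2 - 62*N (m(N) = (N**2 - 62*N) + 7 = 7 + N**2 - 62*N)
185297 + (-3078 + 241808)*(m(387) + 60461) = 185297 + (-3078 + 241808)*((7 + 387**2 - 62*387) + 60461) = 185297 + 238730*((7 + 149769 - 23994) + 60461) = 185297 + 238730*(125782 + 60461) = 185297 + 238730*186243 = 185297 + 44461791390 = 44461976687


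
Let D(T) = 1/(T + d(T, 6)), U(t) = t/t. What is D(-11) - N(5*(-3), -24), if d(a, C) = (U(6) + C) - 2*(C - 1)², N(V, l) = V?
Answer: 809/54 ≈ 14.981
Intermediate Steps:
U(t) = 1
d(a, C) = 1 + C - 2*(-1 + C)² (d(a, C) = (1 + C) - 2*(C - 1)² = (1 + C) - 2*(-1 + C)² = 1 + C - 2*(-1 + C)²)
D(T) = 1/(-43 + T) (D(T) = 1/(T + (1 + 6 - 2*(-1 + 6)²)) = 1/(T + (1 + 6 - 2*5²)) = 1/(T + (1 + 6 - 2*25)) = 1/(T + (1 + 6 - 50)) = 1/(T - 43) = 1/(-43 + T))
D(-11) - N(5*(-3), -24) = 1/(-43 - 11) - 5*(-3) = 1/(-54) - 1*(-15) = -1/54 + 15 = 809/54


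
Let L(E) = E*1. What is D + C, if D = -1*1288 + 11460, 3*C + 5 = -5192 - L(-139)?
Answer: 8486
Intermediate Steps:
L(E) = E
C = -1686 (C = -5/3 + (-5192 - 1*(-139))/3 = -5/3 + (-5192 + 139)/3 = -5/3 + (1/3)*(-5053) = -5/3 - 5053/3 = -1686)
D = 10172 (D = -1288 + 11460 = 10172)
D + C = 10172 - 1686 = 8486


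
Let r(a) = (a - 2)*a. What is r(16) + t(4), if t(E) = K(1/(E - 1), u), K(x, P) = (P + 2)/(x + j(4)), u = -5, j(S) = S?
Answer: 2903/13 ≈ 223.31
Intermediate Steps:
r(a) = a*(-2 + a) (r(a) = (-2 + a)*a = a*(-2 + a))
K(x, P) = (2 + P)/(4 + x) (K(x, P) = (P + 2)/(x + 4) = (2 + P)/(4 + x))
t(E) = -3/(4 + 1/(-1 + E)) (t(E) = (2 - 5)/(4 + 1/(E - 1)) = -3/(4 + 1/(-1 + E)))
r(16) + t(4) = 16*(-2 + 16) + 3*(1 - 1*4)/(-3 + 4*4) = 16*14 + 3*(1 - 4)/(-3 + 16) = 224 + 3*(-3)/13 = 224 + 3*(1/13)*(-3) = 224 - 9/13 = 2903/13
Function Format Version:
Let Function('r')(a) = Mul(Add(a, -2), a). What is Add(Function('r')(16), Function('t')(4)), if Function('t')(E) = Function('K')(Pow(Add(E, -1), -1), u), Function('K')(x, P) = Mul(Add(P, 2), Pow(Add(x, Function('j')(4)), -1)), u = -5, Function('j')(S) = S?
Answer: Rational(2903, 13) ≈ 223.31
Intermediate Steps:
Function('r')(a) = Mul(a, Add(-2, a)) (Function('r')(a) = Mul(Add(-2, a), a) = Mul(a, Add(-2, a)))
Function('K')(x, P) = Mul(Pow(Add(4, x), -1), Add(2, P)) (Function('K')(x, P) = Mul(Add(P, 2), Pow(Add(x, 4), -1)) = Mul(Add(2, P), Pow(Add(4, x), -1)) = Mul(Pow(Add(4, x), -1), Add(2, P)))
Function('t')(E) = Mul(-3, Pow(Add(4, Pow(Add(-1, E), -1)), -1)) (Function('t')(E) = Mul(Pow(Add(4, Pow(Add(E, -1), -1)), -1), Add(2, -5)) = Mul(Pow(Add(4, Pow(Add(-1, E), -1)), -1), -3) = Mul(-3, Pow(Add(4, Pow(Add(-1, E), -1)), -1)))
Add(Function('r')(16), Function('t')(4)) = Add(Mul(16, Add(-2, 16)), Mul(3, Pow(Add(-3, Mul(4, 4)), -1), Add(1, Mul(-1, 4)))) = Add(Mul(16, 14), Mul(3, Pow(Add(-3, 16), -1), Add(1, -4))) = Add(224, Mul(3, Pow(13, -1), -3)) = Add(224, Mul(3, Rational(1, 13), -3)) = Add(224, Rational(-9, 13)) = Rational(2903, 13)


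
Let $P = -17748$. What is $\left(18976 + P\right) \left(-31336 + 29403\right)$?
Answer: $-2373724$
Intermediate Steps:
$\left(18976 + P\right) \left(-31336 + 29403\right) = \left(18976 - 17748\right) \left(-31336 + 29403\right) = 1228 \left(-1933\right) = -2373724$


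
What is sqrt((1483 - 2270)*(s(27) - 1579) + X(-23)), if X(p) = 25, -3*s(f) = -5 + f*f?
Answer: sqrt(12893646)/3 ≈ 1196.9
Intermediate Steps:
s(f) = 5/3 - f**2/3 (s(f) = -(-5 + f*f)/3 = -(-5 + f**2)/3 = 5/3 - f**2/3)
sqrt((1483 - 2270)*(s(27) - 1579) + X(-23)) = sqrt((1483 - 2270)*((5/3 - 1/3*27**2) - 1579) + 25) = sqrt(-787*((5/3 - 1/3*729) - 1579) + 25) = sqrt(-787*((5/3 - 243) - 1579) + 25) = sqrt(-787*(-724/3 - 1579) + 25) = sqrt(-787*(-5461/3) + 25) = sqrt(4297807/3 + 25) = sqrt(4297882/3) = sqrt(12893646)/3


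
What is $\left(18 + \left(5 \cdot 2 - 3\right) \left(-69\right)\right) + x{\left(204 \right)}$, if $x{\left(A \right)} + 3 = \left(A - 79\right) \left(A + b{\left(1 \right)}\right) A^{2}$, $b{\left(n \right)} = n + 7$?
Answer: $1102823532$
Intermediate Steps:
$b{\left(n \right)} = 7 + n$
$x{\left(A \right)} = -3 + A^{2} \left(-79 + A\right) \left(8 + A\right)$ ($x{\left(A \right)} = -3 + \left(A - 79\right) \left(A + \left(7 + 1\right)\right) A^{2} = -3 + \left(-79 + A\right) \left(A + 8\right) A^{2} = -3 + \left(-79 + A\right) \left(8 + A\right) A^{2} = -3 + A^{2} \left(-79 + A\right) \left(8 + A\right)$)
$\left(18 + \left(5 \cdot 2 - 3\right) \left(-69\right)\right) + x{\left(204 \right)} = \left(18 + \left(5 \cdot 2 - 3\right) \left(-69\right)\right) - \left(3 - 1731891456 + 26301312 + 602766144\right) = \left(18 + \left(10 - 3\right) \left(-69\right)\right) - -1102823997 = \left(18 + 7 \left(-69\right)\right) - -1102823997 = \left(18 - 483\right) + 1102823997 = -465 + 1102823997 = 1102823532$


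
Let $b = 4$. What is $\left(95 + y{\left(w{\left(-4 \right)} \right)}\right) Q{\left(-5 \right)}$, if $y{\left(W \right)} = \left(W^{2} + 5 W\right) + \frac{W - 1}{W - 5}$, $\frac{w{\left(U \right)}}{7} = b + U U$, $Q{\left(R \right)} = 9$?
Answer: $\frac{2753464}{15} \approx 1.8356 \cdot 10^{5}$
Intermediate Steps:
$w{\left(U \right)} = 28 + 7 U^{2}$ ($w{\left(U \right)} = 7 \left(4 + U U\right) = 7 \left(4 + U^{2}\right) = 28 + 7 U^{2}$)
$y{\left(W \right)} = W^{2} + 5 W + \frac{-1 + W}{-5 + W}$ ($y{\left(W \right)} = \left(W^{2} + 5 W\right) + \frac{-1 + W}{-5 + W} = W^{2} + 5 W + \frac{-1 + W}{-5 + W}$)
$\left(95 + y{\left(w{\left(-4 \right)} \right)}\right) Q{\left(-5 \right)} = \left(95 + \frac{-1 + \left(28 + 7 \left(-4\right)^{2}\right)^{3} - 24 \left(28 + 7 \left(-4\right)^{2}\right)}{-5 + \left(28 + 7 \left(-4\right)^{2}\right)}\right) 9 = \left(95 + \frac{-1 + \left(28 + 7 \cdot 16\right)^{3} - 24 \left(28 + 7 \cdot 16\right)}{-5 + \left(28 + 7 \cdot 16\right)}\right) 9 = \left(95 + \frac{-1 + \left(28 + 112\right)^{3} - 24 \left(28 + 112\right)}{-5 + \left(28 + 112\right)}\right) 9 = \left(95 + \frac{-1 + 140^{3} - 3360}{-5 + 140}\right) 9 = \left(95 + \frac{-1 + 2744000 - 3360}{135}\right) 9 = \left(95 + \frac{1}{135} \cdot 2740639\right) 9 = \left(95 + \frac{2740639}{135}\right) 9 = \frac{2753464}{135} \cdot 9 = \frac{2753464}{15}$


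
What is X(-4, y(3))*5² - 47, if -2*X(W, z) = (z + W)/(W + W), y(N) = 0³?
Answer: -213/4 ≈ -53.250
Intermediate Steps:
y(N) = 0
X(W, z) = -(W + z)/(4*W) (X(W, z) = -(z + W)/(2*(W + W)) = -(W + z)/(2*(2*W)) = -(W + z)*1/(2*W)/2 = -(W + z)/(4*W))
X(-4, y(3))*5² - 47 = ((¼)*(-1*(-4) - 1*0)/(-4))*5² - 47 = ((¼)*(-¼)*(4 + 0))*25 - 47 = ((¼)*(-¼)*4)*25 - 47 = -¼*25 - 47 = -25/4 - 47 = -213/4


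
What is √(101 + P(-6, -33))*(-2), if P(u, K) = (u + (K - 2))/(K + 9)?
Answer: -√14790/6 ≈ -20.269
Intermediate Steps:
P(u, K) = (-2 + K + u)/(9 + K) (P(u, K) = (u + (-2 + K))/(9 + K) = (-2 + K + u)/(9 + K))
√(101 + P(-6, -33))*(-2) = √(101 + (-2 - 33 - 6)/(9 - 33))*(-2) = √(101 - 41/(-24))*(-2) = √(101 - 1/24*(-41))*(-2) = √(101 + 41/24)*(-2) = √(2465/24)*(-2) = (√14790/12)*(-2) = -√14790/6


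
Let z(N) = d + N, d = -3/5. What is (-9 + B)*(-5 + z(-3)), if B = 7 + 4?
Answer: -86/5 ≈ -17.200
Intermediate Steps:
d = -3/5 (d = -3*1/5 = -3/5 ≈ -0.60000)
B = 11
z(N) = -3/5 + N
(-9 + B)*(-5 + z(-3)) = (-9 + 11)*(-5 + (-3/5 - 3)) = 2*(-5 - 18/5) = 2*(-43/5) = -86/5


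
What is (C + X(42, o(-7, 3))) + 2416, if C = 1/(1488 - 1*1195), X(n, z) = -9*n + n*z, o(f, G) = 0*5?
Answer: 597135/293 ≈ 2038.0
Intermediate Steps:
o(f, G) = 0
C = 1/293 (C = 1/(1488 - 1195) = 1/293 ≈ 0.0034130)
(C + X(42, o(-7, 3))) + 2416 = (1/293 + 42*(-9 + 0)) + 2416 = (1/293 + 42*(-9)) + 2416 = (1/293 - 378) + 2416 = -110753/293 + 2416 = 597135/293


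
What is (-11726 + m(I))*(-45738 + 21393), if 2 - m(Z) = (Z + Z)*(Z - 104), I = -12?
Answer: 353197260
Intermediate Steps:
m(Z) = 2 - 2*Z*(-104 + Z) (m(Z) = 2 - (Z + Z)*(Z - 104) = 2 - 2*Z*(-104 + Z))
(-11726 + m(I))*(-45738 + 21393) = (-11726 + (2 - 2*(-12)² + 208*(-12)))*(-45738 + 21393) = (-11726 + (2 - 2*144 - 2496))*(-24345) = (-11726 + (2 - 288 - 2496))*(-24345) = (-11726 - 2782)*(-24345) = -14508*(-24345) = 353197260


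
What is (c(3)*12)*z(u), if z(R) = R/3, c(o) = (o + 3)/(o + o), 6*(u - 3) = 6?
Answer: 16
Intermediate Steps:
u = 4 (u = 3 + (⅙)*6 = 3 + 1 = 4)
c(o) = (3 + o)/(2*o) (c(o) = (3 + o)/((2*o)) = (3 + o)*(1/(2*o)) = (3 + o)/(2*o))
z(R) = R/3 (z(R) = R*(⅓) = R/3)
(c(3)*12)*z(u) = (((½)*(3 + 3)/3)*12)*((⅓)*4) = (((½)*(⅓)*6)*12)*(4/3) = (1*12)*(4/3) = 12*(4/3) = 16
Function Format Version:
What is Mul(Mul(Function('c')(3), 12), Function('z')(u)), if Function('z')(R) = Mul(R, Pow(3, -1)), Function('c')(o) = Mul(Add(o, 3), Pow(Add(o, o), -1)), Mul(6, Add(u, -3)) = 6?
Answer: 16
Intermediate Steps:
u = 4 (u = Add(3, Mul(Rational(1, 6), 6)) = Add(3, 1) = 4)
Function('c')(o) = Mul(Rational(1, 2), Pow(o, -1), Add(3, o)) (Function('c')(o) = Mul(Add(3, o), Pow(Mul(2, o), -1)) = Mul(Add(3, o), Mul(Rational(1, 2), Pow(o, -1))) = Mul(Rational(1, 2), Pow(o, -1), Add(3, o)))
Function('z')(R) = Mul(Rational(1, 3), R) (Function('z')(R) = Mul(R, Rational(1, 3)) = Mul(Rational(1, 3), R))
Mul(Mul(Function('c')(3), 12), Function('z')(u)) = Mul(Mul(Mul(Rational(1, 2), Pow(3, -1), Add(3, 3)), 12), Mul(Rational(1, 3), 4)) = Mul(Mul(Mul(Rational(1, 2), Rational(1, 3), 6), 12), Rational(4, 3)) = Mul(Mul(1, 12), Rational(4, 3)) = Mul(12, Rational(4, 3)) = 16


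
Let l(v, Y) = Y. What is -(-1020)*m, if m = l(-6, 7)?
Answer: 7140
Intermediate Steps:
m = 7
-(-1020)*m = -(-1020)*7 = -1*(-7140) = 7140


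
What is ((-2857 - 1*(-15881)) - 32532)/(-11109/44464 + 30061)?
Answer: -123914816/190945885 ≈ -0.64895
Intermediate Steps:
((-2857 - 1*(-15881)) - 32532)/(-11109/44464 + 30061) = ((-2857 + 15881) - 32532)/(-11109*1/44464 + 30061) = (13024 - 32532)/(-1587/6352 + 30061) = -19508/190945885/6352 = -19508*6352/190945885 = -123914816/190945885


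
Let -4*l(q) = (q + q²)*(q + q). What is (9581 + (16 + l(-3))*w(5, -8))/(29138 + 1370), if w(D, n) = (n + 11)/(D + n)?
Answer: 2389/7627 ≈ 0.31323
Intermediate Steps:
w(D, n) = (11 + n)/(D + n)
l(q) = -q*(q + q²)/2 (l(q) = -(q + q²)*(q + q)/4 = -(q + q²)*2*q/4 = -q*(q + q²)/2)
(9581 + (16 + l(-3))*w(5, -8))/(29138 + 1370) = (9581 + (16 + (½)*(-3)²*(-1 - 1*(-3)))*((11 - 8)/(5 - 8)))/(29138 + 1370) = (9581 + (16 + (½)*9*(-1 + 3))*(3/(-3)))/30508 = (9581 + (16 + (½)*9*2)*(-⅓*3))*(1/30508) = (9581 + (16 + 9)*(-1))*(1/30508) = (9581 + 25*(-1))*(1/30508) = (9581 - 25)*(1/30508) = 9556*(1/30508) = 2389/7627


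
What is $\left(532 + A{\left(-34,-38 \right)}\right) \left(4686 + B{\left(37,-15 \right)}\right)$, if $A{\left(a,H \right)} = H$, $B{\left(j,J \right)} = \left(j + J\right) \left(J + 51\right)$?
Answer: $2706132$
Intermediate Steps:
$B{\left(j,J \right)} = \left(51 + J\right) \left(J + j\right)$ ($B{\left(j,J \right)} = \left(J + j\right) \left(51 + J\right) = \left(51 + J\right) \left(J + j\right)$)
$\left(532 + A{\left(-34,-38 \right)}\right) \left(4686 + B{\left(37,-15 \right)}\right) = \left(532 - 38\right) \left(4686 + \left(\left(-15\right)^{2} + 51 \left(-15\right) + 51 \cdot 37 - 555\right)\right) = 494 \left(4686 + \left(225 - 765 + 1887 - 555\right)\right) = 494 \left(4686 + 792\right) = 494 \cdot 5478 = 2706132$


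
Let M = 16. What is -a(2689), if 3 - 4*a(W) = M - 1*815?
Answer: -401/2 ≈ -200.50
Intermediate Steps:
a(W) = 401/2 (a(W) = ¾ - (16 - 1*815)/4 = ¾ - (16 - 815)/4 = ¾ - ¼*(-799) = ¾ + 799/4 = 401/2)
-a(2689) = -1*401/2 = -401/2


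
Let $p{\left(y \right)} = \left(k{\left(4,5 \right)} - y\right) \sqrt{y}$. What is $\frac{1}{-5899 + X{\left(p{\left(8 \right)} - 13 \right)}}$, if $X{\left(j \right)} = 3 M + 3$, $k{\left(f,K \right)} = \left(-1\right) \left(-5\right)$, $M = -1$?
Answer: $- \frac{1}{5899} \approx -0.00016952$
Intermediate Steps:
$k{\left(f,K \right)} = 5$
$p{\left(y \right)} = \sqrt{y} \left(5 - y\right)$ ($p{\left(y \right)} = \left(5 - y\right) \sqrt{y} = \sqrt{y} \left(5 - y\right)$)
$X{\left(j \right)} = 0$ ($X{\left(j \right)} = 3 \left(-1\right) + 3 = -3 + 3 = 0$)
$\frac{1}{-5899 + X{\left(p{\left(8 \right)} - 13 \right)}} = \frac{1}{-5899 + 0} = \frac{1}{-5899} = - \frac{1}{5899}$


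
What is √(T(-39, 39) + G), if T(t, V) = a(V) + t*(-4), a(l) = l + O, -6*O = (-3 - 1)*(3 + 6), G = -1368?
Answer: I*√1167 ≈ 34.161*I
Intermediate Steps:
O = 6 (O = -(-3 - 1)*(3 + 6)/6 = -(-2)*9/3 = -⅙*(-36) = 6)
a(l) = 6 + l (a(l) = l + 6 = 6 + l)
T(t, V) = 6 + V - 4*t (T(t, V) = (6 + V) + t*(-4) = (6 + V) - 4*t = 6 + V - 4*t)
√(T(-39, 39) + G) = √((6 + 39 - 4*(-39)) - 1368) = √((6 + 39 + 156) - 1368) = √(201 - 1368) = √(-1167) = I*√1167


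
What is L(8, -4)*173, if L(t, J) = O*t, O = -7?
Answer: -9688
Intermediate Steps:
L(t, J) = -7*t
L(8, -4)*173 = -7*8*173 = -56*173 = -9688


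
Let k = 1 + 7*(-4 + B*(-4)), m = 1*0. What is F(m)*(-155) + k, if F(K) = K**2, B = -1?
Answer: 1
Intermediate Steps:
m = 0
k = 1 (k = 1 + 7*(-4 - 1*(-4)) = 1 + 7*(-4 + 4) = 1 + 7*0 = 1 + 0 = 1)
F(m)*(-155) + k = 0**2*(-155) + 1 = 0*(-155) + 1 = 0 + 1 = 1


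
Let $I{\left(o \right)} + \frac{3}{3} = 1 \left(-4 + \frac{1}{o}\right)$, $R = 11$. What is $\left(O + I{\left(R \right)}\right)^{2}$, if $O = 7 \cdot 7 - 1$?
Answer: $\frac{224676}{121} \approx 1856.8$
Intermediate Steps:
$O = 48$ ($O = 49 - 1 = 48$)
$I{\left(o \right)} = -5 + \frac{1}{o}$ ($I{\left(o \right)} = -1 + 1 \left(-4 + \frac{1}{o}\right) = -1 - \left(4 - \frac{1}{o}\right) = -5 + \frac{1}{o}$)
$\left(O + I{\left(R \right)}\right)^{2} = \left(48 - \left(5 - \frac{1}{11}\right)\right)^{2} = \left(48 + \left(-5 + \frac{1}{11}\right)\right)^{2} = \left(48 - \frac{54}{11}\right)^{2} = \left(\frac{474}{11}\right)^{2} = \frac{224676}{121}$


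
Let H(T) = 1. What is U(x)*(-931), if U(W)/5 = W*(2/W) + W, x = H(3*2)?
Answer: -13965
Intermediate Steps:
x = 1
U(W) = 10 + 5*W (U(W) = 5*(W*(2/W) + W) = 5*(2 + W) = 10 + 5*W)
U(x)*(-931) = (10 + 5*1)*(-931) = (10 + 5)*(-931) = 15*(-931) = -13965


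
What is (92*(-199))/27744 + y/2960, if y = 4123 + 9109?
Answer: 4889327/1283160 ≈ 3.8104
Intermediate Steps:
y = 13232
(92*(-199))/27744 + y/2960 = (92*(-199))/27744 + 13232/2960 = -18308*1/27744 + 13232*(1/2960) = -4577/6936 + 827/185 = 4889327/1283160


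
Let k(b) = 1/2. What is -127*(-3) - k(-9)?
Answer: 761/2 ≈ 380.50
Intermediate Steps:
k(b) = ½
-127*(-3) - k(-9) = -127*(-3) - 1*½ = 381 - ½ = 761/2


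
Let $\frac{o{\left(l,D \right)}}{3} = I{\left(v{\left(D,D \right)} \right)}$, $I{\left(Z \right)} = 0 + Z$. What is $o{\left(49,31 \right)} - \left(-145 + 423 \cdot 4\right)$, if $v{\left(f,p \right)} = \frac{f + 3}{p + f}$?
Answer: $- \frac{47906}{31} \approx -1545.4$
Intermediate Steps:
$v{\left(f,p \right)} = \frac{3 + f}{f + p}$
$I{\left(Z \right)} = Z$
$o{\left(l,D \right)} = \frac{3 \left(3 + D\right)}{2 D}$ ($o{\left(l,D \right)} = 3 \frac{3 + D}{D + D} = 3 \frac{3 + D}{2 D} = \frac{3 \left(3 + D\right)}{2 D}$)
$o{\left(49,31 \right)} - \left(-145 + 423 \cdot 4\right) = \frac{3 \left(3 + 31\right)}{2 \cdot 31} - \left(-145 + 423 \cdot 4\right) = \frac{3}{2} \cdot \frac{1}{31} \cdot 34 - \left(-145 + 1692\right) = \frac{51}{31} - 1547 = - \frac{47906}{31}$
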